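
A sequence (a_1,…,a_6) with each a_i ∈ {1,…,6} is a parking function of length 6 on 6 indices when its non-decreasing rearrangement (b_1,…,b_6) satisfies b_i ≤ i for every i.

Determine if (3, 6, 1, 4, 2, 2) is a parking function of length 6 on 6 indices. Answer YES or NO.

YES

Sorted: b = (1, 2, 2, 3, 4, 6).
  b_1=1 ≤ 1
  b_2=2 ≤ 2
  b_3=2 ≤ 3
  b_4=3 ≤ 4
  b_5=4 ≤ 5
  b_6=6 ≤ 6
All bounds hold ⇒ YES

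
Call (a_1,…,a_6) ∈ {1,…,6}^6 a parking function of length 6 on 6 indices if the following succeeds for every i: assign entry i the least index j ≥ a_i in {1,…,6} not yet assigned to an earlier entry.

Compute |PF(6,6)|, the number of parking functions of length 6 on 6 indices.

|PF| = 1·7^5 = 1 · 16807 = 16807
One tuple (2,1,1,4,1,3) → sorted (1,1,1,2,3,4): b_i ≤ i ∀i, a PF.

16807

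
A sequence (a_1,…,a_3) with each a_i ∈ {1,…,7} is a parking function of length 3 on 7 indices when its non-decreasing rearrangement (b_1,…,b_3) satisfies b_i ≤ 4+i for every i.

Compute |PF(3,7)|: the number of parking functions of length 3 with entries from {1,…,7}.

Count = 5·8^2 = 5×64 = 320 [KW]
Check (3,2,7) → sorted (2,3,7): b_i ≤ 4+i ∀i, a PF.

320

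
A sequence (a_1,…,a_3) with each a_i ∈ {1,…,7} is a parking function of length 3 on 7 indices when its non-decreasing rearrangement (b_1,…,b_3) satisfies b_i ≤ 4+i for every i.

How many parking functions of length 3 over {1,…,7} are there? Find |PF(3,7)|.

Count = (8−3)·8^(3−1) = 5×64 = 320 [KW]
E.g. (1,4,6) → sorted (1,4,6): b_i ≤ 4+i ∀i, a PF.

320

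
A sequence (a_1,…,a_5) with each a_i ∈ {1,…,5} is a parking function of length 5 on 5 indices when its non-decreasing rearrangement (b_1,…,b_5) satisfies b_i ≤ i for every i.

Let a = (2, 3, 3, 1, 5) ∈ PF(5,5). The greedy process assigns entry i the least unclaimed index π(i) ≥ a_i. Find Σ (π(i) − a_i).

Σπ(i) = 1+…+5 = 15; Σa = 2+3+3+1+5 = 14; disp = 15−14 = 1.

1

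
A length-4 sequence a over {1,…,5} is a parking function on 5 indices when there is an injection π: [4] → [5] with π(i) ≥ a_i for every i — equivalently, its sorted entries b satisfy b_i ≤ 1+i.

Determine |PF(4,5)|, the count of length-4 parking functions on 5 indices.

|PF| = (5+1−4)·(5+1)^{4−1} = 2×216 = 432 (Pollak)
Check (1,3,1,1) → sorted (1,1,1,3): b_i ≤ 1+i ∀i, a PF.

432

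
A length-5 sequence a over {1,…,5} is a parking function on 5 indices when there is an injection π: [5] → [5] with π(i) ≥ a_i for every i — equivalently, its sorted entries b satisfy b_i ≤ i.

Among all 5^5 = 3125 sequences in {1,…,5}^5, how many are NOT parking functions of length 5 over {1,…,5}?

#PF = (5+1−5)·(5+1)^{5−1} = 1 · 1296 = 1296 [KW]
E.g. (2,4,5,5,4) → sorted (2,4,4,5,5): b_1=2>1, not a PF.
Total 3125; non-PF = 3125−1296 = 1829

1829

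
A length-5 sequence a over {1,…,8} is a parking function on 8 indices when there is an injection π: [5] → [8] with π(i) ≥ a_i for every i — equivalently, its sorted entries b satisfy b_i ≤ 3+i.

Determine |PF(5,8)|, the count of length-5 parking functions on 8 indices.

26244

|PF| = 4·9^4 = 4 · 6561 = 26244 (Pollak)
Check (7,4,8,1,3) → sorted (1,3,4,7,8): b_i ≤ 3+i ∀i, a PF.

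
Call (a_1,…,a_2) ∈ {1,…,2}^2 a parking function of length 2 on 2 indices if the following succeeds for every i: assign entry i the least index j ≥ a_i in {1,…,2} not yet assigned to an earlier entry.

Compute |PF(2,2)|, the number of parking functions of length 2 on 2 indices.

3

#PF = (3−2)·3^(2−1) = 1 · 3 = 3
Check (1,1) → sorted (1,1): b_i ≤ i ∀i, a PF.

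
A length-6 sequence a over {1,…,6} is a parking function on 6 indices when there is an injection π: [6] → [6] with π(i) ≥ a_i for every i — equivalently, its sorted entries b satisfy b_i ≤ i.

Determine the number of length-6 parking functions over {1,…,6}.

16807

|PF| = (7−6)·7^(6−1) = 1 · 16807 = 16807
E.g. (6,1,3,2,1,2) → sorted (1,1,2,2,3,6): b_i ≤ i ∀i, a PF.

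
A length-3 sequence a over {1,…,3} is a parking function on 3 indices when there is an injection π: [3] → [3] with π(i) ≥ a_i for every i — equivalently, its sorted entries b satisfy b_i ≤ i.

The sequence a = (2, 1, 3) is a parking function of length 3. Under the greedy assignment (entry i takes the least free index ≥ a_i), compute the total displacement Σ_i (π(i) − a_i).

0

Σπ = 6 ({1..3} each once); Σa = 2+1+3 = 6; disp = 6−6 = 0.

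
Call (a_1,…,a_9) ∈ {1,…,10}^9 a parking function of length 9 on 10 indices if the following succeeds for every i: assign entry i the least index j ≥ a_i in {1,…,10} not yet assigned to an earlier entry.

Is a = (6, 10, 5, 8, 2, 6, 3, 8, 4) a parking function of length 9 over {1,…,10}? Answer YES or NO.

Sorted: b = (2, 3, 4, 5, 6, 6, 8, 8, 10).
  b_1=2 ≤ 2
  b_2=3 ≤ 3
  b_3=4 ≤ 4
  b_4=5 ≤ 5
  b_5=6 ≤ 6
  b_6=6 ≤ 7
  b_7=8 ≤ 8
  b_8=8 ≤ 9
  b_9=10 ≤ 10
All bounds hold ⇒ YES

YES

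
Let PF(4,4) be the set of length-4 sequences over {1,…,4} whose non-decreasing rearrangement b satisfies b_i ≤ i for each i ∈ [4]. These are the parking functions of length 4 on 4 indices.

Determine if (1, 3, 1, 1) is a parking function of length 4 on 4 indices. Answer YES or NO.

YES

Rearranged: b = (1, 1, 1, 3).
  b_1=1 ≤ 1
  b_2=1 ≤ 2
  b_3=1 ≤ 3
  b_4=3 ≤ 4
All bounds hold ⇒ YES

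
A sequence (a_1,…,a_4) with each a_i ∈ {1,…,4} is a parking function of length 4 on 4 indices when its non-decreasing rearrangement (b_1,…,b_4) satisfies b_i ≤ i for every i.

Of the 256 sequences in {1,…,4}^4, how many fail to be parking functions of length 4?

131

Count = (4+1−4)·(4+1)^{4−1} = 1·125 = 125 (Pollak)
E.g. (2,3,3,4) → sorted (2,3,3,4): b_1=2>1, not a PF.
4^4 − 125 = 256 − 125 = 131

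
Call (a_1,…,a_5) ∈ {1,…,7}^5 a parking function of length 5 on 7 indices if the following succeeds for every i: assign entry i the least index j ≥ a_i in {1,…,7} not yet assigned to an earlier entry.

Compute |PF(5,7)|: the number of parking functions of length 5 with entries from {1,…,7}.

12288

|PF(5,7)| = (8−5)·8^(5−1) = 3·4096 = 12288 (Pollak)
One tuple (5,5,4,2,4) → sorted (2,4,4,5,5): b_i ≤ 2+i ∀i, a PF.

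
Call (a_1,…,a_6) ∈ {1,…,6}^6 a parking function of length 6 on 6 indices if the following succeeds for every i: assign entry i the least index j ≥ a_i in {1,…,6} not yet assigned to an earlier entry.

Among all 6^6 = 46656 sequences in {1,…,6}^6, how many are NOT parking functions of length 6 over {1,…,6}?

29849

|PF(6,6)| = 1·7^5 = 1 · 16807 = 16807 (Konheim–Weiss)
Example (6,2,6,6,6,1) → sorted (1,2,6,6,6,6): b_3=6>3, not a PF.
So 46656 − 16807 = 29849 fail.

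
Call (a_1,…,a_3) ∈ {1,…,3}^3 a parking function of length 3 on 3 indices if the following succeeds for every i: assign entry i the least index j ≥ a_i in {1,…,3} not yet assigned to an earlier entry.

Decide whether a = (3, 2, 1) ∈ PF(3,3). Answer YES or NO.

Rearranged: b = (1, 2, 3).
  b_1=1 ≤ 1
  b_2=2 ≤ 2
  b_3=3 ≤ 3
All bounds hold ⇒ YES

YES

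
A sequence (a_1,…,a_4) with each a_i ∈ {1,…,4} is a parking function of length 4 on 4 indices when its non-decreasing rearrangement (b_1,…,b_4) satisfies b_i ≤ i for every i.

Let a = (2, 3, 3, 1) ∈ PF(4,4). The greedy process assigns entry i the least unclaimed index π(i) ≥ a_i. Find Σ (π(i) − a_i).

Σπ = 4·5/2 = 10 (π permutes [4]); Σa = 2+3+3+1 = 9; disp = 10−9 = 1.

1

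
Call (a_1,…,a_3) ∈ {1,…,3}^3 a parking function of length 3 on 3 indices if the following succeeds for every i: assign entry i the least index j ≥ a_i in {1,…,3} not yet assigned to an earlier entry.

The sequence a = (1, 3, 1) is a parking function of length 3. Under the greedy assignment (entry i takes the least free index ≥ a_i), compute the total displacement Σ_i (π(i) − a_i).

1

Σπ = 6 ({1..3} each once); Σa = 1+3+1 = 5; disp = 6−5 = 1.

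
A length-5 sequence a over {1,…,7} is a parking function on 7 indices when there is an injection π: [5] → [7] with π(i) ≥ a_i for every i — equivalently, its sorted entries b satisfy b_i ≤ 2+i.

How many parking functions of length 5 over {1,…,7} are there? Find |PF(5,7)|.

|PF| = (7−5+1)·(7+1)^(5−1) = 3·4096 = 12288 (Pollak)
Check (2,4,6,2,3) → sorted (2,2,3,4,6): b_i ≤ 2+i ∀i, a PF.

12288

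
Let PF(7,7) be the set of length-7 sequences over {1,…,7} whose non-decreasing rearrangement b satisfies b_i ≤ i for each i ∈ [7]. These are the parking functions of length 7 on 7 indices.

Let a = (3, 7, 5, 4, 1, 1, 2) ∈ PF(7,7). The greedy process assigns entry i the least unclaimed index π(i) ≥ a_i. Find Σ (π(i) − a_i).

Σπ = 28 ({1..7} each once); Σa = 3+7+5+4+1+1+2 = 23; disp = 28−23 = 5.

5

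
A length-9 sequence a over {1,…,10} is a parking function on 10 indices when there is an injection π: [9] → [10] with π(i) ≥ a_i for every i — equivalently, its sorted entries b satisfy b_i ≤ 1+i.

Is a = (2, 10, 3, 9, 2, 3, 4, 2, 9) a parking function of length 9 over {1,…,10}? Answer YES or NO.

Rearranged: b = (2, 2, 2, 3, 3, 4, 9, 9, 10).
  b_1=2 ≤ 2
  b_2=2 ≤ 3
  b_3=2 ≤ 4
  b_4=3 ≤ 5
  b_5=3 ≤ 6
  b_6=4 ≤ 7
  b_7=9 > 8
  fails at i=7 ⇒ NO

NO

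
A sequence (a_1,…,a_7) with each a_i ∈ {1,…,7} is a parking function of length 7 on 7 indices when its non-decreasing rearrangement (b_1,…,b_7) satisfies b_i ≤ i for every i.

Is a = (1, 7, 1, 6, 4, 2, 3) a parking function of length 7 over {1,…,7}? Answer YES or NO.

YES

Sorted: b = (1, 1, 2, 3, 4, 6, 7).
  b_1=1 ≤ 1
  b_2=1 ≤ 2
  b_3=2 ≤ 3
  b_4=3 ≤ 4
  b_5=4 ≤ 5
  b_6=6 ≤ 6
  b_7=7 ≤ 7
All bounds hold ⇒ YES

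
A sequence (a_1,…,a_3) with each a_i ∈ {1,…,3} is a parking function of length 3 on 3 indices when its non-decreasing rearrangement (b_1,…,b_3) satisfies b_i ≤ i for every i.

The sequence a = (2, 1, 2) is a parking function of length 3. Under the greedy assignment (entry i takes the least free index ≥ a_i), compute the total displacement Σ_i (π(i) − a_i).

1

Σπ = 6 ({1..3} each once); Σa = 2+1+2 = 5; disp = 6−5 = 1.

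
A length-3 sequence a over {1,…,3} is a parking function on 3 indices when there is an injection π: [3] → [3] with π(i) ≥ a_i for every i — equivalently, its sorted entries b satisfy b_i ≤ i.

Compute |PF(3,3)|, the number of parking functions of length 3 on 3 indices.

16

#PF = (3+1−3)·(3+1)^{3−1} = 1×16 = 16 (Konheim–Weiss)
Example (1,3,1) → sorted (1,1,3): b_i ≤ i ∀i, a PF.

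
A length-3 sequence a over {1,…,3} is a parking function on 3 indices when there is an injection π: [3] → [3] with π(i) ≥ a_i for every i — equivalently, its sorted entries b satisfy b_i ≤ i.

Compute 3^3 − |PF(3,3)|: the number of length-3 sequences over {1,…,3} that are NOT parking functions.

11

Count = 1·4^2 = 1 · 16 = 16 (Konheim–Weiss)
Check (2,3,3) → sorted (2,3,3): b_1=2>1, not a PF.
So 27 − 16 = 11 fail.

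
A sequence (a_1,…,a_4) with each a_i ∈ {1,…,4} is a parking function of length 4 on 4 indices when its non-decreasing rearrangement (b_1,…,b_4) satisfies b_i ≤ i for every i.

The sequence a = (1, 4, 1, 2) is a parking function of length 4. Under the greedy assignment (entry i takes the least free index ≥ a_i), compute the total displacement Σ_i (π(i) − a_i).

Σπ = 10 ({1..4} each once); Σa = 1+4+1+2 = 8; disp = 10−8 = 2.

2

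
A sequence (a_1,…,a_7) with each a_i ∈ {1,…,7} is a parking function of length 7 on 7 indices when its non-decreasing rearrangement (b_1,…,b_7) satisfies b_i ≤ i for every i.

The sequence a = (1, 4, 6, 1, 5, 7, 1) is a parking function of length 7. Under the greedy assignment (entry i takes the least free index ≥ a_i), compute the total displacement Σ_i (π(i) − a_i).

3

Σπ = 28 ({1..7} each once); Σa = 1+4+6+1+5+7+1 = 25; disp = 28−25 = 3.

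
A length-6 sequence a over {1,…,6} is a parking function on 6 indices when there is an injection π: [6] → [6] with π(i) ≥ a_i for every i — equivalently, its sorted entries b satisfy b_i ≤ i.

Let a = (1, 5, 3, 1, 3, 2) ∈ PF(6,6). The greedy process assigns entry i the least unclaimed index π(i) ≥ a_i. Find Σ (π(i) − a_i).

Σπ = 21 ({1..6} each once); Σa = 1+5+3+1+3+2 = 15; disp = 21−15 = 6.

6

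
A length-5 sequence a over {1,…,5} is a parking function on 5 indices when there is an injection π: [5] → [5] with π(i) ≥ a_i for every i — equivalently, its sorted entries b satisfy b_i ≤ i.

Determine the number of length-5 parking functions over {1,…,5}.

Count = (5+1−5)·(5+1)^{5−1} = 1 · 1296 = 1296 [KW]
Example (4,1,5,2,2) → sorted (1,2,2,4,5): b_i ≤ i ∀i, a PF.

1296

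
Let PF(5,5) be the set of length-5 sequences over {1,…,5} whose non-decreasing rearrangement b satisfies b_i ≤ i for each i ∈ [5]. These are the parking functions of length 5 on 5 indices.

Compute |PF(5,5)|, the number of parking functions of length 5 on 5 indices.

1296

#PF = (6−5)·6^(5−1) = 1·1296 = 1296 (Pollak)
Example (4,1,5,1,1) → sorted (1,1,1,4,5): b_i ≤ i ∀i, a PF.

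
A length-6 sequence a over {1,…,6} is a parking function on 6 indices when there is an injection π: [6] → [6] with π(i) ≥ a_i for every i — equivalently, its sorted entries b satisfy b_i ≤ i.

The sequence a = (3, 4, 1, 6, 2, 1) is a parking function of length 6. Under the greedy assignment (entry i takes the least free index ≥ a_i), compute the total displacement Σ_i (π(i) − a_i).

4

Σπ = 21 ({1..6} each once); Σa = 3+4+1+6+2+1 = 17; disp = 21−17 = 4.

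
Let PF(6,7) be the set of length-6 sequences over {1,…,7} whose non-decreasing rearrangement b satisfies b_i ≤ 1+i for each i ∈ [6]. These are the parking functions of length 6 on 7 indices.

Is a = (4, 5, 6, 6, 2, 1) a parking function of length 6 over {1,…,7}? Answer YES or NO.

YES

Rearranged: b = (1, 2, 4, 5, 6, 6).
  b_1=1 ≤ 2
  b_2=2 ≤ 3
  b_3=4 ≤ 4
  b_4=5 ≤ 5
  b_5=6 ≤ 6
  b_6=6 ≤ 7
All bounds hold ⇒ YES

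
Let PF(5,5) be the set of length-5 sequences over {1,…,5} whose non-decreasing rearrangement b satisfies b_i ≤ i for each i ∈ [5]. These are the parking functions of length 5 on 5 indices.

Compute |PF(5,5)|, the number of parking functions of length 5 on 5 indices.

|PF| = (5+1−5)·(5+1)^{5−1} = 1×1296 = 1296 (Konheim–Weiss)
Check (1,4,2,2,1) → sorted (1,1,2,2,4): b_i ≤ i ∀i, a PF.

1296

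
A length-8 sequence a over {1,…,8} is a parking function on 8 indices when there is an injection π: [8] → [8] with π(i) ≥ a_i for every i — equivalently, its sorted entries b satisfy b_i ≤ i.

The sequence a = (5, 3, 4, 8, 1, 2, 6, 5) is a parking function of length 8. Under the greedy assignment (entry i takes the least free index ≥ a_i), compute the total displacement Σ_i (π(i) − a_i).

2

Σπ = 36 ({1..8} each once); Σa = 5+3+4+8+1+2+6+5 = 34; disp = 36−34 = 2.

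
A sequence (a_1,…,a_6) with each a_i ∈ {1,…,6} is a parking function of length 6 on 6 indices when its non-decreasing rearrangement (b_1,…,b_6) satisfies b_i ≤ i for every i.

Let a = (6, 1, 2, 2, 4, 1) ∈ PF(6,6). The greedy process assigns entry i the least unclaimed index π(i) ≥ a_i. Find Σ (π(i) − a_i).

5

Σπ = 6·7/2 = 21 (π permutes [6]); Σa = 6+1+2+2+4+1 = 16; disp = 21−16 = 5.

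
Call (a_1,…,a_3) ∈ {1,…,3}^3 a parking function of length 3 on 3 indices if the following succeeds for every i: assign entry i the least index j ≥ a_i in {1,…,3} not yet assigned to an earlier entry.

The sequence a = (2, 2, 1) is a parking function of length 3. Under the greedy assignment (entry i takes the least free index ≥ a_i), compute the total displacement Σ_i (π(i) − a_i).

Σπ = 6 ({1..3} each once); Σa = 2+2+1 = 5; disp = 6−5 = 1.

1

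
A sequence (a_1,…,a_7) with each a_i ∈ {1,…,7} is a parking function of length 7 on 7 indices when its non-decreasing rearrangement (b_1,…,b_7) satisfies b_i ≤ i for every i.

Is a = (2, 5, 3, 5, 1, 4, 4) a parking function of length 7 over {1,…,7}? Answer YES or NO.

Rearranged: b = (1, 2, 3, 4, 4, 5, 5).
  b_1=1 ≤ 1
  b_2=2 ≤ 2
  b_3=3 ≤ 3
  b_4=4 ≤ 4
  b_5=4 ≤ 5
  b_6=5 ≤ 6
  b_7=5 ≤ 7
All bounds hold ⇒ YES

YES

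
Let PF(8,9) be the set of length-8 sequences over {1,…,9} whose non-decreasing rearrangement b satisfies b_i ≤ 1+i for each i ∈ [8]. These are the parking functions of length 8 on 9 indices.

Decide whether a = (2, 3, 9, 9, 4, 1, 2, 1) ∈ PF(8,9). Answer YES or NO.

Rearranged: b = (1, 1, 2, 2, 3, 4, 9, 9).
  b_1=1 ≤ 2
  b_2=1 ≤ 3
  b_3=2 ≤ 4
  b_4=2 ≤ 5
  b_5=3 ≤ 6
  b_6=4 ≤ 7
  b_7=9 > 8
  fails at i=7 ⇒ NO

NO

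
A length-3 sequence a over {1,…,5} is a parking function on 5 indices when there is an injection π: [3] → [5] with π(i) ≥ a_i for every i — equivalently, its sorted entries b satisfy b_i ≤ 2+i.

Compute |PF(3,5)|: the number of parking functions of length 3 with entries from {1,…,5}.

|PF| = (5+1−3)·(5+1)^{3−1} = 3×36 = 108 (Konheim–Weiss)
E.g. (2,5,4) → sorted (2,4,5): b_i ≤ 2+i ∀i, a PF.

108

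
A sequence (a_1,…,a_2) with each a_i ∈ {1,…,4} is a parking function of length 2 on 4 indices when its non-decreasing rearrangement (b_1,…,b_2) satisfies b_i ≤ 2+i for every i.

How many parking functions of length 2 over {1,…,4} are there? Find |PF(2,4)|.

15

#PF = (4+1−2)·(4+1)^{2−1} = 3×5 = 15 (Konheim–Weiss)
Check (4,2) → sorted (2,4): b_i ≤ 2+i ∀i, a PF.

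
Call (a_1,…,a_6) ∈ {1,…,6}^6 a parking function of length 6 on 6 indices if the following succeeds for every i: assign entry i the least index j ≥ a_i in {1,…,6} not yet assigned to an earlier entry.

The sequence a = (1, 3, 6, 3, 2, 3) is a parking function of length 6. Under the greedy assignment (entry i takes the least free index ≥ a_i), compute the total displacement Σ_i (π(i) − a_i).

Σπ = 6·7/2 = 21 (π permutes [6]); Σa = 1+3+6+3+2+3 = 18; disp = 21−18 = 3.

3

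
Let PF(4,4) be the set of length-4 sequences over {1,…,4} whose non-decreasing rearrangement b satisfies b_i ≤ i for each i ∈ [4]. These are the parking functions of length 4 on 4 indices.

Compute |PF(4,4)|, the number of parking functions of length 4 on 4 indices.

Count = (5−4)·5^(4−1) = 1 · 125 = 125 [KW]
One tuple (2,3,1,4) → sorted (1,2,3,4): b_i ≤ i ∀i, a PF.

125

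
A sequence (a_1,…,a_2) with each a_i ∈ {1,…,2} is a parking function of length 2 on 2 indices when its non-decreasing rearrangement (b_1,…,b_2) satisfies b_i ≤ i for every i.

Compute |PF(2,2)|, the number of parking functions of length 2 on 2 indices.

3

|PF| = (3−2)·3^(2−1) = 1 · 3 = 3 [KW]
One tuple (2,1) → sorted (1,2): b_i ≤ i ∀i, a PF.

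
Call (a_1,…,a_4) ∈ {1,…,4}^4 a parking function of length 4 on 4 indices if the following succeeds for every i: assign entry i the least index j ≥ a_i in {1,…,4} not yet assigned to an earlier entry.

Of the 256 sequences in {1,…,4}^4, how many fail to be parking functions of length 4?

131

#PF = (4−4+1)·(4+1)^(4−1) = 1 · 125 = 125
E.g. (3,3,4,4) → sorted (3,3,4,4): b_1=3>1, not a PF.
4^4 − 125 = 256 − 125 = 131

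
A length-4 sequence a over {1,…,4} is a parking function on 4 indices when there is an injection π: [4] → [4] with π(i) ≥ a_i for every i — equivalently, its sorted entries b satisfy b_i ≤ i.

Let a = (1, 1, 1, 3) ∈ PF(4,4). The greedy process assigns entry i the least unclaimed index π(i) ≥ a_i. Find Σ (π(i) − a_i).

4

Σπ = 10 ({1..4} each once); Σa = 1+1+1+3 = 6; disp = 10−6 = 4.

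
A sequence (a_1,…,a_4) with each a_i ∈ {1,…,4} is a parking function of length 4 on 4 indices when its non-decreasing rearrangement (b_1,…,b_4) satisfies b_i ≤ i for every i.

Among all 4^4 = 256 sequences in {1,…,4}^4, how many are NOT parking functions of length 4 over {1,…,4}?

131

Count = 1·5^3 = 1 · 125 = 125 (Pollak)
One tuple (4,3,1,4) → sorted (1,3,4,4): b_2=3>2, not a PF.
Total 256; non-PF = 256−125 = 131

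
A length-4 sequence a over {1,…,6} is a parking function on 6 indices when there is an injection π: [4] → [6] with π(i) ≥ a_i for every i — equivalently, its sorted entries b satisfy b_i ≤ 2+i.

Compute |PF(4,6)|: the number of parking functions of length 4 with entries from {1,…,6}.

1029

|PF(4,6)| = (7−4)·7^(4−1) = 3 · 343 = 1029 [KW]
Check (3,1,3,4) → sorted (1,3,3,4): b_i ≤ 2+i ∀i, a PF.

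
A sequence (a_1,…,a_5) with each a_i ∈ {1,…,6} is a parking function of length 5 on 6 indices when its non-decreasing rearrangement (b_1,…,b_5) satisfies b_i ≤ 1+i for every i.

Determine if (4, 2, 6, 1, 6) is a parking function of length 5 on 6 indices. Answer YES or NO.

Order a: b = (1, 2, 4, 6, 6).
  b_1=1 ≤ 2
  b_2=2 ≤ 3
  b_3=4 ≤ 4
  b_4=6 > 5
  fails at i=4 ⇒ NO

NO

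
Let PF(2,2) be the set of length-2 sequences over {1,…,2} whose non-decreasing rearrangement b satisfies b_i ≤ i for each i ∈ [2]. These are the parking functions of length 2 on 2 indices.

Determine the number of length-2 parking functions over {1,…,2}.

3

|PF(2,2)| = (2+1−2)·(2+1)^{2−1} = 1·3 = 3 [KW]
Example (1,2) → sorted (1,2): b_i ≤ i ∀i, a PF.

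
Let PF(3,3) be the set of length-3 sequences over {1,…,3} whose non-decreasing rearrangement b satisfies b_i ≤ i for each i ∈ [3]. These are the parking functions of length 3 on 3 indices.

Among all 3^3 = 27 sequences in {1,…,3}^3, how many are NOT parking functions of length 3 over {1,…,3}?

|PF(3,3)| = 1·4^2 = 1×16 = 16 [KW]
One tuple (3,3,1) → sorted (1,3,3): b_2=3>2, not a PF.
3^3 − 16 = 27 − 16 = 11

11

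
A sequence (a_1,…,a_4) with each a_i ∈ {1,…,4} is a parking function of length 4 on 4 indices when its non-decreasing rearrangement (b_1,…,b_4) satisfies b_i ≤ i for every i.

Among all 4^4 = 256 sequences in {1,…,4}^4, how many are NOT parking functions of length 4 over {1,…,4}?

#PF = 1·5^3 = 1 · 125 = 125 [KW]
Check (2,3,4,4) → sorted (2,3,4,4): b_1=2>1, not a PF.
4^4 − 125 = 256 − 125 = 131

131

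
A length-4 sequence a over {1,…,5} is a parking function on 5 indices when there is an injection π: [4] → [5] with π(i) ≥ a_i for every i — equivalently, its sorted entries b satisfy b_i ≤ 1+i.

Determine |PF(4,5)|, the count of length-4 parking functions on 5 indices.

|PF| = (6−4)·6^(4−1) = 2×216 = 432 [KW]
E.g. (2,1,4,1) → sorted (1,1,2,4): b_i ≤ 1+i ∀i, a PF.

432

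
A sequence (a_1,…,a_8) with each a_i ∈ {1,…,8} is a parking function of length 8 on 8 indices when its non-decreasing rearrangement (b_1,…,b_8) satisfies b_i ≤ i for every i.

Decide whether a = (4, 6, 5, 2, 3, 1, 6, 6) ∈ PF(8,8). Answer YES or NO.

YES

Order a: b = (1, 2, 3, 4, 5, 6, 6, 6).
  b_1=1 ≤ 1
  b_2=2 ≤ 2
  b_3=3 ≤ 3
  b_4=4 ≤ 4
  b_5=5 ≤ 5
  b_6=6 ≤ 6
  b_7=6 ≤ 7
  b_8=6 ≤ 8
All bounds hold ⇒ YES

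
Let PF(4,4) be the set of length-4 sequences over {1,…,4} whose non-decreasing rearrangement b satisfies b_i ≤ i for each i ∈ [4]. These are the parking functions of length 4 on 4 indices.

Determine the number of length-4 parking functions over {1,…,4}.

Count = 1·5^3 = 1×125 = 125
One tuple (1,2,4,1) → sorted (1,1,2,4): b_i ≤ i ∀i, a PF.

125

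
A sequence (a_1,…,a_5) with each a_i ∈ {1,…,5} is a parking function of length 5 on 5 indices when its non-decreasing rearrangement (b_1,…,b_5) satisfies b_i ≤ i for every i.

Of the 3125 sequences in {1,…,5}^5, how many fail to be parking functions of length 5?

Count = (5−5+1)·(5+1)^(5−1) = 1×1296 = 1296 [KW]
Example (5,5,1,5,4) → sorted (1,4,5,5,5): b_2=4>2, not a PF.
5^5 − 1296 = 3125 − 1296 = 1829

1829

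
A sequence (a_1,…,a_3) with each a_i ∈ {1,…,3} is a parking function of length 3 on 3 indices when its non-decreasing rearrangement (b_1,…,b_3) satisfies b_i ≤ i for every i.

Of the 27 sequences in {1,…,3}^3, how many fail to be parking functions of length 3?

|PF| = (4−3)·4^(3−1) = 1·16 = 16 (Pollak)
Check (3,3,3) → sorted (3,3,3): b_1=3>1, not a PF.
So 27 − 16 = 11 fail.

11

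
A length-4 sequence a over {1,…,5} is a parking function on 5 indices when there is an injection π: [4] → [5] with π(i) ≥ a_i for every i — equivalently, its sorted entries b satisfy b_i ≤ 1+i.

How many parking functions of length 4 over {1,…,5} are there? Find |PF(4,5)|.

Count = (5+1−4)·(5+1)^{4−1} = 2 · 216 = 432 (Pollak)
E.g. (1,2,2,1) → sorted (1,1,2,2): b_i ≤ 1+i ∀i, a PF.

432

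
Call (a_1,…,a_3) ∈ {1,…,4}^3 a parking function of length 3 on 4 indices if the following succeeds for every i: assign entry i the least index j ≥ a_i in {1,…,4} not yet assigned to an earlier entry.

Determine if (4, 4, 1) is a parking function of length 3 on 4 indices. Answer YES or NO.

Order a: b = (1, 4, 4).
  b_1=1 ≤ 2
  b_2=4 > 3
  fails at i=2 ⇒ NO

NO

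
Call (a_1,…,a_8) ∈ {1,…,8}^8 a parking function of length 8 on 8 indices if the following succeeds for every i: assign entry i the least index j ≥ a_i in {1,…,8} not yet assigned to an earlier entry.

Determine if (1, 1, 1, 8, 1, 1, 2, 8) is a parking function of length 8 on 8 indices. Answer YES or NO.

Order a: b = (1, 1, 1, 1, 1, 2, 8, 8).
  b_1=1 ≤ 1
  b_2=1 ≤ 2
  b_3=1 ≤ 3
  b_4=1 ≤ 4
  b_5=1 ≤ 5
  b_6=2 ≤ 6
  b_7=8 > 7
  fails at i=7 ⇒ NO

NO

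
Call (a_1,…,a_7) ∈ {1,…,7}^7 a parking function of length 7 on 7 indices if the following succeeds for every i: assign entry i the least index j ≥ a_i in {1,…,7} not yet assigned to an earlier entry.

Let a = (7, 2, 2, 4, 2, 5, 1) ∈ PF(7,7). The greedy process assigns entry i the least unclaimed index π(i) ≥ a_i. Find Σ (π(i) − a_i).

Σπ = 7·8/2 = 28 (π permutes [7]); Σa = 7+2+2+4+2+5+1 = 23; disp = 28−23 = 5.

5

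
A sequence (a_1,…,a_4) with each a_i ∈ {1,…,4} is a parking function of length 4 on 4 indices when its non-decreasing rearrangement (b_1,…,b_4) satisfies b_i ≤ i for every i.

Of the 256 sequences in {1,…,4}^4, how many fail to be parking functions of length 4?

#PF = (4+1−4)·(4+1)^{4−1} = 1×125 = 125
Example (3,4,3,4) → sorted (3,3,4,4): b_1=3>1, not a PF.
So 256 − 125 = 131 fail.

131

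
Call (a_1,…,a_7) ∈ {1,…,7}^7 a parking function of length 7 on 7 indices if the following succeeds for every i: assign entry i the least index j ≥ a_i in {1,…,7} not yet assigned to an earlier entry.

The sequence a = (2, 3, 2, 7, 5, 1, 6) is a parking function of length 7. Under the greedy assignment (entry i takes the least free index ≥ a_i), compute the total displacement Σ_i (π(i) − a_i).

Σπ = 28 ({1..7} each once); Σa = 2+3+2+7+5+1+6 = 26; disp = 28−26 = 2.

2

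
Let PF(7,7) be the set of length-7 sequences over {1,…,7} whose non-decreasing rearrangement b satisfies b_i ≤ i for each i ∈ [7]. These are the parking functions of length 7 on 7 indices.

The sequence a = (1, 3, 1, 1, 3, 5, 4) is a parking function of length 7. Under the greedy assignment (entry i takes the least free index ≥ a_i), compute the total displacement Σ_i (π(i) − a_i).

10

Σπ = 7·8/2 = 28 (π permutes [7]); Σa = 1+3+1+1+3+5+4 = 18; disp = 28−18 = 10.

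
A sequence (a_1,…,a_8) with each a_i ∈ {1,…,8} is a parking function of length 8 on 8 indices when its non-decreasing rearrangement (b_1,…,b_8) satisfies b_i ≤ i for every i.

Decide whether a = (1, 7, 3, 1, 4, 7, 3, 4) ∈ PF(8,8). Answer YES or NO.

YES

Rearranged: b = (1, 1, 3, 3, 4, 4, 7, 7).
  b_1=1 ≤ 1
  b_2=1 ≤ 2
  b_3=3 ≤ 3
  b_4=3 ≤ 4
  b_5=4 ≤ 5
  b_6=4 ≤ 6
  b_7=7 ≤ 7
  b_8=7 ≤ 8
All bounds hold ⇒ YES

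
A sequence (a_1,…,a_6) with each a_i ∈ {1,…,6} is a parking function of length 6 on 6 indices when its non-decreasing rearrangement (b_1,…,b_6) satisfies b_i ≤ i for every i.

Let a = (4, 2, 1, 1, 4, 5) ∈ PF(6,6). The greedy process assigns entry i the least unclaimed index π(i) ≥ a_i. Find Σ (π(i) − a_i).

4

Σπ = 21 ({1..6} each once); Σa = 4+2+1+1+4+5 = 17; disp = 21−17 = 4.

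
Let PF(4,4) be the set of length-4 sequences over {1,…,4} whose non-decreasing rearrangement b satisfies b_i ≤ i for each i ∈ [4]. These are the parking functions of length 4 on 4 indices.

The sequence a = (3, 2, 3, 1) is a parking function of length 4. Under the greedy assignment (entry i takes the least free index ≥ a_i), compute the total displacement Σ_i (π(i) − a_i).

1

Σπ = 4·5/2 = 10 (π permutes [4]); Σa = 3+2+3+1 = 9; disp = 10−9 = 1.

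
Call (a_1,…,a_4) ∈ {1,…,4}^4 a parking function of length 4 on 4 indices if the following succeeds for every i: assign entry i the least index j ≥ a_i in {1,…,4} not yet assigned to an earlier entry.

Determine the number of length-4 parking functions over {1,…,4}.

125

#PF = (4+1−4)·(4+1)^{4−1} = 1×125 = 125 [KW]
One tuple (1,1,3,2) → sorted (1,1,2,3): b_i ≤ i ∀i, a PF.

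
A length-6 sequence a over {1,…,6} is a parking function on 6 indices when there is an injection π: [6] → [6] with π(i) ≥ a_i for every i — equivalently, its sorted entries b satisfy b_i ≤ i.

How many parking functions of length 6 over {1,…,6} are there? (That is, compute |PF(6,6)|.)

16807

|PF| = (6+1−6)·(6+1)^{6−1} = 1·16807 = 16807
Example (2,3,5,2,1,6) → sorted (1,2,2,3,5,6): b_i ≤ i ∀i, a PF.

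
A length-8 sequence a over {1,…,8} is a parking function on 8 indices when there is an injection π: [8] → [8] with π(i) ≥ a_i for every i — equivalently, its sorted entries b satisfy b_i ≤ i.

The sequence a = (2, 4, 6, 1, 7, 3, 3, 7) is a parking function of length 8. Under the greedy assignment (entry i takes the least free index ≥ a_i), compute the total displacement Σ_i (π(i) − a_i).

3

Σπ = 8·9/2 = 36 (π permutes [8]); Σa = 2+4+6+1+7+3+3+7 = 33; disp = 36−33 = 3.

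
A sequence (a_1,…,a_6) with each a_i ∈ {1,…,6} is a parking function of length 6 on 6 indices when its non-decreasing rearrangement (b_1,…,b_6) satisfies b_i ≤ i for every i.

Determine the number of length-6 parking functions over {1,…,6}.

#PF = (6+1−6)·(6+1)^{6−1} = 1×16807 = 16807 [KW]
E.g. (3,2,6,4,4,1) → sorted (1,2,3,4,4,6): b_i ≤ i ∀i, a PF.

16807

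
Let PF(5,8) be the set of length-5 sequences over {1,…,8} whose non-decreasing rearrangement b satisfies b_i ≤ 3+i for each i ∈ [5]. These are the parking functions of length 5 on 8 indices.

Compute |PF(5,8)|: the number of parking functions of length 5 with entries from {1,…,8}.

26244

Count = 4·9^4 = 4·6561 = 26244 (Konheim–Weiss)
Check (1,6,2,8,3) → sorted (1,2,3,6,8): b_i ≤ 3+i ∀i, a PF.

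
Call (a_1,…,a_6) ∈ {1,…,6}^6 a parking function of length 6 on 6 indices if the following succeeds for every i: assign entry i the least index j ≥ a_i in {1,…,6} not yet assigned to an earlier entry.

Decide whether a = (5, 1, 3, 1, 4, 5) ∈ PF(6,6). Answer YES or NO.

Rearranged: b = (1, 1, 3, 4, 5, 5).
  b_1=1 ≤ 1
  b_2=1 ≤ 2
  b_3=3 ≤ 3
  b_4=4 ≤ 4
  b_5=5 ≤ 5
  b_6=5 ≤ 6
All bounds hold ⇒ YES

YES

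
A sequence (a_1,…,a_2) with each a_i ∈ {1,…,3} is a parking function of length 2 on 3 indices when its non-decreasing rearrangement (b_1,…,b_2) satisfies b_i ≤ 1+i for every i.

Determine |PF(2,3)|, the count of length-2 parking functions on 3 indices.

8

|PF| = 2·4^1 = 2 · 4 = 8
Example (3,2) → sorted (2,3): b_i ≤ 1+i ∀i, a PF.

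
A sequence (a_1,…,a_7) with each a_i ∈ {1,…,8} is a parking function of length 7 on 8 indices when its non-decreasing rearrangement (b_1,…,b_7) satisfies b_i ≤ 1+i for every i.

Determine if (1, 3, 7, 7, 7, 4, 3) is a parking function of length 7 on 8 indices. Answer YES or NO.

NO

Order a: b = (1, 3, 3, 4, 7, 7, 7).
  b_1=1 ≤ 2
  b_2=3 ≤ 3
  b_3=3 ≤ 4
  b_4=4 ≤ 5
  b_5=7 > 6
  fails at i=5 ⇒ NO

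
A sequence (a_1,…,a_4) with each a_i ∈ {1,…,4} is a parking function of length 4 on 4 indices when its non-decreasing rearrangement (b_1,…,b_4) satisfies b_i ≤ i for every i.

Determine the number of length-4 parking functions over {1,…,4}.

125

|PF(4,4)| = (5−4)·5^(4−1) = 1 · 125 = 125 (Konheim–Weiss)
E.g. (3,2,1,4) → sorted (1,2,3,4): b_i ≤ i ∀i, a PF.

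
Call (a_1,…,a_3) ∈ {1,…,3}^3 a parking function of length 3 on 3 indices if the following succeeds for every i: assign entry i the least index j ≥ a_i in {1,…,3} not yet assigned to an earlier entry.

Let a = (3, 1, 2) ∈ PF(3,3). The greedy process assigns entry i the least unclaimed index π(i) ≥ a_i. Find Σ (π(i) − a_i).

Σπ(i) = 1+…+3 = 6; Σa = 3+1+2 = 6; disp = 6−6 = 0.

0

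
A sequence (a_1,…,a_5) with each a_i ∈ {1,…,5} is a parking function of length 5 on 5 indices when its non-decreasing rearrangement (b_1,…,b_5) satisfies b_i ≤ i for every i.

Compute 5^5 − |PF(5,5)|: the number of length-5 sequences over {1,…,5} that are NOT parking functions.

1829

|PF(5,5)| = (5−5+1)·(5+1)^(5−1) = 1 · 1296 = 1296 (Pollak)
Check (2,2,3,5,5) → sorted (2,2,3,5,5): b_1=2>1, not a PF.
Total 3125; non-PF = 3125−1296 = 1829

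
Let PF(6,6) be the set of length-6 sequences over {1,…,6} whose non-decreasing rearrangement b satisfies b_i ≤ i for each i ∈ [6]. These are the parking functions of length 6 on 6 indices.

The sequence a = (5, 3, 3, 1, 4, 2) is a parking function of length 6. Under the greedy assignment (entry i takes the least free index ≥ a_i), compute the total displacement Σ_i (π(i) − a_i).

3

Σπ = 21 ({1..6} each once); Σa = 5+3+3+1+4+2 = 18; disp = 21−18 = 3.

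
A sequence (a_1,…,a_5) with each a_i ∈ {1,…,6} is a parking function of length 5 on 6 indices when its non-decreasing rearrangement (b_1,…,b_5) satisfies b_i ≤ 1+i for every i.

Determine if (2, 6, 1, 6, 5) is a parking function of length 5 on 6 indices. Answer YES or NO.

NO

Sorted: b = (1, 2, 5, 6, 6).
  b_1=1 ≤ 2
  b_2=2 ≤ 3
  b_3=5 > 4
  fails at i=3 ⇒ NO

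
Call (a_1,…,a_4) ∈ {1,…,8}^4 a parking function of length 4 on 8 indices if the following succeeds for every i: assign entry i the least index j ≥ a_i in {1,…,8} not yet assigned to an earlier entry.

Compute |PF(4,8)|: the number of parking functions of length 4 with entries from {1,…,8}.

3645

Count = 5·9^3 = 5·729 = 3645 (Konheim–Weiss)
Example (2,2,2,6) → sorted (2,2,2,6): b_i ≤ 4+i ∀i, a PF.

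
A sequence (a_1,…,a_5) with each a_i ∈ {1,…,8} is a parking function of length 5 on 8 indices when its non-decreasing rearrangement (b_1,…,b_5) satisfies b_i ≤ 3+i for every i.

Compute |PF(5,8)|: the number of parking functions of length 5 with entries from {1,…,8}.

|PF| = 4·9^4 = 4 · 6561 = 26244 [KW]
Check (4,7,4,6,6) → sorted (4,4,6,6,7): b_i ≤ 3+i ∀i, a PF.

26244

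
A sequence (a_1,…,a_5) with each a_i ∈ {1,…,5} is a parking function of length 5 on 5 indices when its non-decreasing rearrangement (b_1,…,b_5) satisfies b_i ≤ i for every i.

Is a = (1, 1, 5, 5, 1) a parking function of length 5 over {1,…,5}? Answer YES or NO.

NO

Order a: b = (1, 1, 1, 5, 5).
  b_1=1 ≤ 1
  b_2=1 ≤ 2
  b_3=1 ≤ 3
  b_4=5 > 4
  fails at i=4 ⇒ NO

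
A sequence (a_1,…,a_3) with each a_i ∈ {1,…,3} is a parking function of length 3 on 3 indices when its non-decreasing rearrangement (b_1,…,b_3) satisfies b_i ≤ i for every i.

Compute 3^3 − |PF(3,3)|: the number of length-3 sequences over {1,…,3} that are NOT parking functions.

|PF| = 1·4^2 = 1 · 16 = 16 (Konheim–Weiss)
Check (3,3,2) → sorted (2,3,3): b_1=2>1, not a PF.
3^3 − 16 = 27 − 16 = 11

11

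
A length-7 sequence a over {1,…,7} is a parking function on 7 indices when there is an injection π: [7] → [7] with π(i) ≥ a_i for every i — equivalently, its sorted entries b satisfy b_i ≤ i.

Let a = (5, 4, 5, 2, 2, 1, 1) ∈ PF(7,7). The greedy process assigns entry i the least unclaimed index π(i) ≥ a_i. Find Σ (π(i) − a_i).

Σπ(i) = 1+…+7 = 28; Σa = 5+4+5+2+2+1+1 = 20; disp = 28−20 = 8.

8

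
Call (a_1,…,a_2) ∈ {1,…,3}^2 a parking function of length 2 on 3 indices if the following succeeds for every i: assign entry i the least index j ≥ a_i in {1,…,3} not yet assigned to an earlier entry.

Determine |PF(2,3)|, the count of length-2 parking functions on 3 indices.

8

#PF = 2·4^1 = 2×4 = 8 (Konheim–Weiss)
Check (1,1) → sorted (1,1): b_i ≤ 1+i ∀i, a PF.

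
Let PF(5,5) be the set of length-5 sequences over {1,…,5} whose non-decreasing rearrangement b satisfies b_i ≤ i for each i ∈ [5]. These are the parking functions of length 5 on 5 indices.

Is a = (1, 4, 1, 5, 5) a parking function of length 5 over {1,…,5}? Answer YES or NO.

Rearranged: b = (1, 1, 4, 5, 5).
  b_1=1 ≤ 1
  b_2=1 ≤ 2
  b_3=4 > 3
  fails at i=3 ⇒ NO

NO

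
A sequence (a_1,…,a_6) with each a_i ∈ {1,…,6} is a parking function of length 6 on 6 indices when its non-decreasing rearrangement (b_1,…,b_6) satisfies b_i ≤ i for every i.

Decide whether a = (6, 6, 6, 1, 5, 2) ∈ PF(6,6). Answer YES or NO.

NO

Rearranged: b = (1, 2, 5, 6, 6, 6).
  b_1=1 ≤ 1
  b_2=2 ≤ 2
  b_3=5 > 3
  fails at i=3 ⇒ NO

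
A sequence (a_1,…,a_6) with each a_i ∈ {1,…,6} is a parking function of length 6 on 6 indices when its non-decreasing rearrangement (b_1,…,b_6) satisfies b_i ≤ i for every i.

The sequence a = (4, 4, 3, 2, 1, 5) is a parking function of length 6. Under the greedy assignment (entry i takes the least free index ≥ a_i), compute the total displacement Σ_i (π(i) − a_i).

2

Σπ(i) = 1+…+6 = 21; Σa = 4+4+3+2+1+5 = 19; disp = 21−19 = 2.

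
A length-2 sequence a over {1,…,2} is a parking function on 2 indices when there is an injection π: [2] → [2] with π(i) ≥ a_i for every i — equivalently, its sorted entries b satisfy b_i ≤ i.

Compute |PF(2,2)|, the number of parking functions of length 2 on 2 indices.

#PF = (2−2+1)·(2+1)^(2−1) = 1 · 3 = 3 (Konheim–Weiss)
E.g. (2,1) → sorted (1,2): b_i ≤ i ∀i, a PF.

3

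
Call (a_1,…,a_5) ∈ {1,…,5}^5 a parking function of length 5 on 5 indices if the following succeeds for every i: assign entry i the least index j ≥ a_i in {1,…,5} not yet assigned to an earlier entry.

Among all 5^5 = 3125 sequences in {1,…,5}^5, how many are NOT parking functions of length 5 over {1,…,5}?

1829

|PF(5,5)| = (6−5)·6^(5−1) = 1 · 1296 = 1296
E.g. (4,4,5,5,4) → sorted (4,4,4,5,5): b_1=4>1, not a PF.
Total 3125; non-PF = 3125−1296 = 1829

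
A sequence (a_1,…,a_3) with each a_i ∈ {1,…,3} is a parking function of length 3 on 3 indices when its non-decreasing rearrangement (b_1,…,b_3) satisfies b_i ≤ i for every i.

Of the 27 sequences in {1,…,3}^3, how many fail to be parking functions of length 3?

#PF = (3−3+1)·(3+1)^(3−1) = 1 · 16 = 16 (Pollak)
Example (2,3,2) → sorted (2,2,3): b_1=2>1, not a PF.
Total 27; non-PF = 27−16 = 11

11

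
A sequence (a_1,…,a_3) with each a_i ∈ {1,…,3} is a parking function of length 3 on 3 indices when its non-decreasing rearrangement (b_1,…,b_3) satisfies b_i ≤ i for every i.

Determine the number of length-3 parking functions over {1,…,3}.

|PF(3,3)| = (3−3+1)·(3+1)^(3−1) = 1·16 = 16 (Konheim–Weiss)
Check (1,1,2) → sorted (1,1,2): b_i ≤ i ∀i, a PF.

16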